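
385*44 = 16940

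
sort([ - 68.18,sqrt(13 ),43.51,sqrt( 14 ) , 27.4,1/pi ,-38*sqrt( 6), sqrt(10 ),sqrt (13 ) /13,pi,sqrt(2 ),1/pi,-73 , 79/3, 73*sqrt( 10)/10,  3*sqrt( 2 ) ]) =[ - 38*sqrt( 6 ), - 73, - 68.18,sqrt( 13 ) /13,1/pi, 1/pi, sqrt( 2),pi, sqrt ( 10 ),sqrt (13),sqrt( 14),3*sqrt( 2) , 73*sqrt( 10 ) /10,79/3,27.4,43.51] 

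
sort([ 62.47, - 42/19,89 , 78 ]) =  [ - 42/19,62.47,78,89] 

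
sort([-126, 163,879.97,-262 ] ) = [- 262,-126, 163, 879.97] 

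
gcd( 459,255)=51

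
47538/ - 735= - 15846/245  =  -64.68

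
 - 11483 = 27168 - 38651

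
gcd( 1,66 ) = 1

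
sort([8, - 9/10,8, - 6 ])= [ - 6, - 9/10,8, 8]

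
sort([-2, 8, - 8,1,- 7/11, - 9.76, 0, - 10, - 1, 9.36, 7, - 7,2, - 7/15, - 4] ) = [ - 10 , - 9.76, - 8, - 7,- 4,-2, - 1,  -  7/11, - 7/15, 0, 1, 2,7,8,9.36]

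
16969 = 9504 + 7465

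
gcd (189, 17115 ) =21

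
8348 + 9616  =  17964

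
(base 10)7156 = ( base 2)1101111110100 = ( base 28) 93G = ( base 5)212111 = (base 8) 15764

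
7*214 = 1498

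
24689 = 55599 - 30910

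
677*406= 274862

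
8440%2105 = 20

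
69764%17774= 16442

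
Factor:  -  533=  - 13^1 * 41^1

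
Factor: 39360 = 2^6*  3^1*5^1 * 41^1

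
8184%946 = 616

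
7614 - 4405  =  3209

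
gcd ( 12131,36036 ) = 7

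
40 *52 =2080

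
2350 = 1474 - -876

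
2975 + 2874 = 5849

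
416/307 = 416/307=1.36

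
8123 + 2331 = 10454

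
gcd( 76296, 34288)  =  8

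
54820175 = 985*55655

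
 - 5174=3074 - 8248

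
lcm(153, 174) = 8874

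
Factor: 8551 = 17^1*503^1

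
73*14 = 1022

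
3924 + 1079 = 5003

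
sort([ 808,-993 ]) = [ - 993, 808]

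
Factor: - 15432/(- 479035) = 2^3*3^1*5^( - 1)*149^(  -  1) = 24/745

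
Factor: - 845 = -5^1*13^2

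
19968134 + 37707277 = 57675411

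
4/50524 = 1/12631 = 0.00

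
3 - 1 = 2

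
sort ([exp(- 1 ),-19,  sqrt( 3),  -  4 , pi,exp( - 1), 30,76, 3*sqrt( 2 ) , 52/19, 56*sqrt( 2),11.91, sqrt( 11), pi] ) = [ - 19, - 4, exp( - 1),exp( - 1),sqrt( 3) , 52/19, pi,pi,sqrt( 11),3*sqrt( 2),11.91,30,76,56 * sqrt( 2)]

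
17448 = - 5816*( - 3)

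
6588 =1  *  6588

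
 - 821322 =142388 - 963710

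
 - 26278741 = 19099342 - 45378083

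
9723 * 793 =7710339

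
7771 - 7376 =395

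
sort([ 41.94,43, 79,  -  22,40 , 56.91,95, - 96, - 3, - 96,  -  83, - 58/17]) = [ - 96, - 96,- 83, - 22 , - 58/17, - 3,40,41.94,  43, 56.91,79, 95 ]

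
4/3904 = 1/976 = 0.00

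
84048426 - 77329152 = 6719274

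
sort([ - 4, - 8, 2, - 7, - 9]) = [-9, - 8, - 7, - 4,  2 ] 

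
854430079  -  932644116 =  - 78214037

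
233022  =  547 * 426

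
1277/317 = 4  +  9/317  =  4.03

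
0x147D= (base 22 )ai9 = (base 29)66P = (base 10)5245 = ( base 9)7167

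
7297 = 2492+4805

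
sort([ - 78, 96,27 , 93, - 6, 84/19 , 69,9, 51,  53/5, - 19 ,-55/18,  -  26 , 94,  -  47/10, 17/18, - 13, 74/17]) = [ - 78, - 26, - 19, - 13 ,-6, - 47/10, - 55/18, 17/18, 74/17, 84/19, 9, 53/5, 27,51, 69 , 93 , 94,96]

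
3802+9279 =13081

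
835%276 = 7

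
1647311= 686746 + 960565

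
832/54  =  15+ 11/27=15.41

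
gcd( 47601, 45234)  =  9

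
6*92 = 552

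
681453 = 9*75717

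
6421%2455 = 1511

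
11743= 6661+5082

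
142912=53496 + 89416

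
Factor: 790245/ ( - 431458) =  - 2^(-1) * 3^2*5^1*17^1  *31^( - 1 )*1033^1 *6959^( - 1)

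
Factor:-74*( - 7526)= 556924 =2^2 *37^1*53^1*71^1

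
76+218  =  294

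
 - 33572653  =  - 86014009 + 52441356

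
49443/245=201 + 198/245 =201.81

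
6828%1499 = 832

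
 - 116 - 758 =-874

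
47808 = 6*7968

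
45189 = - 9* ( - 5021)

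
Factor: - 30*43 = - 1290 = -2^1 * 3^1*5^1*43^1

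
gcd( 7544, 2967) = 23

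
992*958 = 950336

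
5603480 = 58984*95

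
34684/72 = 8671/18 = 481.72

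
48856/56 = 872 + 3/7 = 872.43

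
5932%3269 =2663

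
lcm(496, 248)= 496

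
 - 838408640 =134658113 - 973066753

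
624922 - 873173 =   -  248251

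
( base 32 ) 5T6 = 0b1011110100110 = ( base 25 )9H4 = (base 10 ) 6054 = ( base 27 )886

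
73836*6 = 443016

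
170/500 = 17/50 = 0.34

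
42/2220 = 7/370= 0.02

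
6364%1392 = 796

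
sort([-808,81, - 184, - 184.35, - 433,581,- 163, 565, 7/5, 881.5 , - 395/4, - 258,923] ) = [  -  808, - 433, - 258, - 184.35, - 184, - 163, - 395/4,7/5,81 , 565,581,881.5 , 923]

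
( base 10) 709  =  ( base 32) M5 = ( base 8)1305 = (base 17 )27c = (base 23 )17j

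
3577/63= 56 + 7/9 = 56.78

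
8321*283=2354843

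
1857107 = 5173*359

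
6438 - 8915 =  - 2477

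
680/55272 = 85/6909 = 0.01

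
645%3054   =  645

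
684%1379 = 684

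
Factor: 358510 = 2^1*5^1*35851^1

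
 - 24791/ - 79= 313 + 64/79= 313.81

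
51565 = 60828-9263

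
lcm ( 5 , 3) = 15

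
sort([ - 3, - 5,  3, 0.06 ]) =[ - 5,-3, 0.06, 3 ]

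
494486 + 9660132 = 10154618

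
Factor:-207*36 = - 2^2 *3^4 * 23^1 = - 7452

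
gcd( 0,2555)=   2555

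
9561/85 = 112 + 41/85 = 112.48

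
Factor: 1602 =2^1*3^2*89^1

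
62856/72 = 873 = 873.00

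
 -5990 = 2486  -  8476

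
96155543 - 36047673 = 60107870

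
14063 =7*2009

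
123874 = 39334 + 84540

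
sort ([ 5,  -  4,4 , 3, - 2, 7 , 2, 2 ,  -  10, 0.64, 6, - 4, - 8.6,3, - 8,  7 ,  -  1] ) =[-10, - 8.6, - 8,  -  4, - 4, - 2, - 1,  0.64, 2 , 2,3 , 3,4,5 , 6, 7,7] 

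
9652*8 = 77216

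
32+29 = 61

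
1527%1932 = 1527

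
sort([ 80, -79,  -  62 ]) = [  -  79, - 62, 80 ]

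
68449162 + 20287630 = 88736792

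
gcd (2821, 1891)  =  31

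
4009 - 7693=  - 3684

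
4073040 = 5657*720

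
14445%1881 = 1278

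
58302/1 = 58302=58302.00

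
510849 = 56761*9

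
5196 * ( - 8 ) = -41568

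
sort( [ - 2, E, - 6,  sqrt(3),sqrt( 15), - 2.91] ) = [ - 6, - 2.91, - 2 , sqrt ( 3),E, sqrt(15 )] 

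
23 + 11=34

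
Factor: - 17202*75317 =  - 2^1*3^1*11^1*41^1*47^1*61^1  *  167^1= - 1295603034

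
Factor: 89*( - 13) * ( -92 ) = 2^2 * 13^1*23^1*89^1 = 106444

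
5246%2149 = 948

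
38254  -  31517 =6737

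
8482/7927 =8482/7927 = 1.07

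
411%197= 17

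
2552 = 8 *319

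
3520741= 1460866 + 2059875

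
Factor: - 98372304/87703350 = -16395384/14617225= -2^3*3^1*5^(-2 )*7^(-1 )*43^1 * 101^( - 1)*827^( - 1)*15887^1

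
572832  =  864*663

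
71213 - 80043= -8830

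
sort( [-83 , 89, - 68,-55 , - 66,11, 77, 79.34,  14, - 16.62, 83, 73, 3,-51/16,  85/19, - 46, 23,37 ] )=[ -83, - 68, - 66, - 55, - 46,-16.62, - 51/16 , 3, 85/19 , 11,14,  23, 37, 73, 77,79.34, 83,89 ]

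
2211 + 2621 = 4832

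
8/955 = 8/955 = 0.01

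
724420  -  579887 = 144533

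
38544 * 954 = 36770976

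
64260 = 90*714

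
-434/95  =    -  434/95 = -4.57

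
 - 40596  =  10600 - 51196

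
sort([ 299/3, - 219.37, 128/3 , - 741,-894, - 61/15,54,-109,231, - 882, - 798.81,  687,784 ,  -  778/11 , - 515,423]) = [ - 894 , -882, - 798.81, - 741,  -  515,  -  219.37,-109, - 778/11, -61/15,  128/3 , 54, 299/3,231 , 423, 687, 784] 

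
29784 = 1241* 24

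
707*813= 574791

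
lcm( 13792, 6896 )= 13792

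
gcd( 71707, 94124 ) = 1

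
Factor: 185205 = 3^1*5^1*  12347^1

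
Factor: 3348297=3^7*1531^1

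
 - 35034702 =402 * (-87151)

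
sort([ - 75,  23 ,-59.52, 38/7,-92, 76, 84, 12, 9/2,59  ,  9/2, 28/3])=[  -  92, - 75, - 59.52,9/2,  9/2, 38/7, 28/3, 12, 23,59,76, 84]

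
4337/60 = 72+17/60 = 72.28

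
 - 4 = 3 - 7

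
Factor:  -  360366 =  - 2^1*3^1 * 17^1*3533^1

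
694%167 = 26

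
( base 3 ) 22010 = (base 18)c3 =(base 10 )219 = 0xDB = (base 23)9c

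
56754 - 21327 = 35427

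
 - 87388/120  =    -  729 + 23/30 = -728.23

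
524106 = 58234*9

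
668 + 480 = 1148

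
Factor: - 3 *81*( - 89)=3^5*89^1 = 21627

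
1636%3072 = 1636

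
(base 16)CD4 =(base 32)36K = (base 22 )6H6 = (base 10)3284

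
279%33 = 15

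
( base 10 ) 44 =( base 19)26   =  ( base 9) 48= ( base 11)40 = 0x2C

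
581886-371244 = 210642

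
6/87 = 2/29 = 0.07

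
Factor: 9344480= 2^5*5^1*58403^1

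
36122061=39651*911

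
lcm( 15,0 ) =0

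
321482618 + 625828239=947310857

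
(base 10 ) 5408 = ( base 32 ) 590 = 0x1520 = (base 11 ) 4077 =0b1010100100000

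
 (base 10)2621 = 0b101000111101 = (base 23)4LM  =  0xA3D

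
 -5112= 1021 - 6133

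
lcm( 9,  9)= 9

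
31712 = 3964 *8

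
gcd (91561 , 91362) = 1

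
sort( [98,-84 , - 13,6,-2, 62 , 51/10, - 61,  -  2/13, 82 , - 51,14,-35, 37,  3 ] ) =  [ - 84 , - 61, - 51, - 35, - 13, - 2, - 2/13,  3, 51/10, 6, 14,37, 62, 82,  98]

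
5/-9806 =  - 5/9806  =  - 0.00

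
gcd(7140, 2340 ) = 60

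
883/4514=883/4514 =0.20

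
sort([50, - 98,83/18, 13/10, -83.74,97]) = [  -  98, - 83.74, 13/10 , 83/18, 50, 97]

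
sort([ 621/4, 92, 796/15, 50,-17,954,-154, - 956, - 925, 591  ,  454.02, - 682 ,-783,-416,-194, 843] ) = [-956  , - 925,-783,  -  682,-416, -194, - 154, - 17,  50, 796/15, 92, 621/4,454.02,  591, 843, 954] 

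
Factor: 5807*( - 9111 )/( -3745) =3^1*5^ (-1 )*7^( - 1 )*107^( - 1) * 3037^1*5807^1 = 52907577/3745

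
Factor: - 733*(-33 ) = 3^1*11^1*733^1 =24189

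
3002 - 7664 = -4662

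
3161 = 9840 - 6679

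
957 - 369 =588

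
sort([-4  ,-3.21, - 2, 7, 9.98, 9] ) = [ - 4, - 3.21 , - 2,7,9,9.98]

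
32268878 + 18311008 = 50579886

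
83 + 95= 178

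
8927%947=404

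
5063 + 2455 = 7518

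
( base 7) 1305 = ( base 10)495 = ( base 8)757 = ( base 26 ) j1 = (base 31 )fu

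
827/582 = 1 + 245/582=1.42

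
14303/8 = 1787 + 7/8 = 1787.88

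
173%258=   173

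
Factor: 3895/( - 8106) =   -  2^( - 1)*3^( - 1) * 5^1*7^( - 1 ) *19^1 * 41^1  *  193^( - 1 )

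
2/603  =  2/603 = 0.00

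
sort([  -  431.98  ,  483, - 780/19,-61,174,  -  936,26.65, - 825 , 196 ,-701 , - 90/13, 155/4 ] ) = [ - 936, -825, -701,-431.98,-61, - 780/19, - 90/13,26.65,155/4,174,196,483 ] 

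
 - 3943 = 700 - 4643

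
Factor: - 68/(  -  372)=17/93 = 3^( - 1)*17^1*31^( - 1 )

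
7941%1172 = 909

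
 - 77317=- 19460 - 57857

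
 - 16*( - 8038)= 128608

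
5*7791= 38955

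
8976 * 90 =807840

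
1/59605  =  1/59605 = 0.00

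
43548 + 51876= 95424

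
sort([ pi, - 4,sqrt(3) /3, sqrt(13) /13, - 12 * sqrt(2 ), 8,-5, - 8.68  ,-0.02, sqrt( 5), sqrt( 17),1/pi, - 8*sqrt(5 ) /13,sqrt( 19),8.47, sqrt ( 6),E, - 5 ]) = [ - 12*sqrt( 2), - 8.68, - 5,- 5, - 4, - 8*sqrt(5) /13 , - 0.02, sqrt(13 ) /13, 1/pi,  sqrt(3) /3, sqrt(5 ) , sqrt (6),E,pi,sqrt(17),  sqrt( 19) , 8,8.47 ]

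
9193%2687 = 1132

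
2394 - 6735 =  - 4341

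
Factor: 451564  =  2^2*79^1*1429^1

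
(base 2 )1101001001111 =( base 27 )96c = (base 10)6735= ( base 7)25431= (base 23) cgj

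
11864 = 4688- - 7176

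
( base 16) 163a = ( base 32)5HQ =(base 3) 21210202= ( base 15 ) 1A45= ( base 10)5690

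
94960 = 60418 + 34542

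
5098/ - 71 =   -  5098/71 =- 71.80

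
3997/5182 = 3997/5182 = 0.77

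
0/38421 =0= 0.00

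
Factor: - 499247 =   -  7^1*73^1*977^1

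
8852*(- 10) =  - 88520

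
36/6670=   18/3335= 0.01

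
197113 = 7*28159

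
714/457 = 714/457 = 1.56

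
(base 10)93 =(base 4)1131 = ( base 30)33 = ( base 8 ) 135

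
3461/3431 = 1 + 30/3431 = 1.01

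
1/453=1/453=0.00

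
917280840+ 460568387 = 1377849227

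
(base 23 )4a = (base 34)30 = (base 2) 1100110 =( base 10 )102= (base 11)93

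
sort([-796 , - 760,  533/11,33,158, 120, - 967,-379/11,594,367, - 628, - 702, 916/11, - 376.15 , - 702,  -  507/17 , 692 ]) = [ - 967, - 796,  -  760, - 702, - 702, - 628, - 376.15, - 379/11, - 507/17, 33,533/11, 916/11,120 , 158, 367,594,692]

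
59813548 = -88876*(-673 )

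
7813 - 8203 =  - 390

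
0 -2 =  - 2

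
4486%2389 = 2097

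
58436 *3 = 175308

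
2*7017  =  14034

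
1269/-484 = - 1269/484 =- 2.62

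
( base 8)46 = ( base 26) 1c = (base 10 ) 38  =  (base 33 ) 15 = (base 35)13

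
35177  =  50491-15314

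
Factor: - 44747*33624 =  - 1504573128 = - 2^3 * 3^2 * 29^1*467^1*1543^1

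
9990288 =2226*4488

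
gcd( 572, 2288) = 572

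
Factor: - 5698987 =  - 7^1*59^1 *13799^1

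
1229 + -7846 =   -  6617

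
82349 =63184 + 19165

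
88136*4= 352544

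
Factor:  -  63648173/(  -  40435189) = 40435189^(  -  1)*63648173^1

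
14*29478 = 412692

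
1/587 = 1/587= 0.00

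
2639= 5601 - 2962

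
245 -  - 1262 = 1507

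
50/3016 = 25/1508 = 0.02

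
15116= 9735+5381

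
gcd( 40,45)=5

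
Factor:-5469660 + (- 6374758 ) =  - 11844418  =  - 2^1*31^1*191039^1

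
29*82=2378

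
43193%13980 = 1253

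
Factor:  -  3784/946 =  - 2^2 = -  4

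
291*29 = 8439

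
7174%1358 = 384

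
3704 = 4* 926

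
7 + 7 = 14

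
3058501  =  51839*59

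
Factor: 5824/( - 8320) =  - 7/10=- 2^(  -  1)*5^( - 1)*7^1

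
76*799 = 60724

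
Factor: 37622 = 2^1 * 13^1*1447^1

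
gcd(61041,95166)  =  3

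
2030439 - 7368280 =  - 5337841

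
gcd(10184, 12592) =8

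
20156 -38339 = - 18183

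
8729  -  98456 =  - 89727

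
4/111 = 4/111=0.04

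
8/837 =8/837 = 0.01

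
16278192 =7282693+8995499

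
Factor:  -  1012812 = - 2^2 * 3^1*84401^1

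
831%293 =245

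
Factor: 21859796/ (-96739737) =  - 2^2*3^ ( - 1) * 7^1*29^( - 1)*83^(-1 ) * 13397^ ( - 1)* 780707^1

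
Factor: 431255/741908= 2^ ( - 2)*5^1*11^1 * 7841^1 * 185477^(-1 )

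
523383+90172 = 613555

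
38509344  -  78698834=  - 40189490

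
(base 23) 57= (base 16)7A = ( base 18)6E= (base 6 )322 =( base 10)122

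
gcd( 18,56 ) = 2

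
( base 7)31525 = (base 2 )1111010000010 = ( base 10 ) 7810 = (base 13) 372A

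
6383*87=555321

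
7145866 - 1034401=6111465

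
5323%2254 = 815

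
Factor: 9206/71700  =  2^( - 1)*3^(-1) * 5^(-2 )*239^( - 1 )*4603^1 = 4603/35850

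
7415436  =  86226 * 86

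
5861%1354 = 445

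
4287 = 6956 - 2669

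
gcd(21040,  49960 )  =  40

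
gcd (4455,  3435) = 15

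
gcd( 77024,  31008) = 32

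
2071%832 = 407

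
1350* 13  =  17550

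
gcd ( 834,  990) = 6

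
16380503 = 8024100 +8356403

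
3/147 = 1/49 = 0.02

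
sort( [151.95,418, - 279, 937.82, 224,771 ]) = [ - 279, 151.95,224,418,771, 937.82 ] 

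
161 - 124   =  37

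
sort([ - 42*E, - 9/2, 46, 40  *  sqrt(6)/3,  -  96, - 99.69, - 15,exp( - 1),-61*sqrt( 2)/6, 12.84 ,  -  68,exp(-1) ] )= [ - 42*E, - 99.69, - 96,  -  68,-15,-61  *  sqrt( 2)/6,-9/2, exp(-1), exp(-1 ),  12.84, 40 * sqrt( 6) /3,46 ] 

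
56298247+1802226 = 58100473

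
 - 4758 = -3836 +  - 922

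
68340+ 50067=118407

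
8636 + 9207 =17843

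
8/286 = 4/143   =  0.03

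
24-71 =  - 47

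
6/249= 2/83 = 0.02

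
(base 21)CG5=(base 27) 7jh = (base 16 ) 1601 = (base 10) 5633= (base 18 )H6H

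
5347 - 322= 5025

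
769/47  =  16 +17/47 = 16.36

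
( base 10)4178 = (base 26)64I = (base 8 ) 10122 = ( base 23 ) 7kf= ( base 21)99k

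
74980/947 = 74980/947 = 79.18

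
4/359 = 4/359  =  0.01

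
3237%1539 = 159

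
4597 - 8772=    - 4175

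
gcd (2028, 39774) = 6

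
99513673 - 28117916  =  71395757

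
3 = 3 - 0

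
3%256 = 3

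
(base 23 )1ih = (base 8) 1700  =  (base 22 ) 1LE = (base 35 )RF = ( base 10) 960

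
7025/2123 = 7025/2123 = 3.31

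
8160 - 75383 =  - 67223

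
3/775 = 3/775 =0.00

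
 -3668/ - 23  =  3668/23 = 159.48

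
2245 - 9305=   -7060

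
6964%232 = 4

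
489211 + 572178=1061389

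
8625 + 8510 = 17135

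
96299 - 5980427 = - 5884128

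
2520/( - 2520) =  - 1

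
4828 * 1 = 4828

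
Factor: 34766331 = 3^1*29^1*399613^1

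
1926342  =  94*20493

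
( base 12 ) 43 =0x33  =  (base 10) 51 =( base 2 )110011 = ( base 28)1N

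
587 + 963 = 1550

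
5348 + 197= 5545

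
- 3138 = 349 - 3487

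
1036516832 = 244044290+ 792472542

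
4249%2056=137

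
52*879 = 45708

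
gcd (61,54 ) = 1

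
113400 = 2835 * 40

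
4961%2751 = 2210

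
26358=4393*6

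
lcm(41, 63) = 2583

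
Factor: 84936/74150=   2^2*3^1*5^( - 2 )*1483^( - 1)*3539^1   =  42468/37075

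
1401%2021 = 1401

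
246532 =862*286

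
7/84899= 7/84899 = 0.00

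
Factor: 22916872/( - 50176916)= -5729218/12544229 = - 2^1*11^1* 260419^1*12544229^(-1 )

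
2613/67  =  39 =39.00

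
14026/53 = 14026/53 = 264.64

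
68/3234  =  34/1617 = 0.02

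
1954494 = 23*84978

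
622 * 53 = 32966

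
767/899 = 767/899 = 0.85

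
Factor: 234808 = 2^3*7^2*599^1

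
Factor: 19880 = 2^3* 5^1*7^1 *71^1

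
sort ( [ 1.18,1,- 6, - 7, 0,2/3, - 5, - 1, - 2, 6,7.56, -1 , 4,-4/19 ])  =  [ - 7, - 6, - 5,  -  2,-1,-1,- 4/19, 0, 2/3, 1, 1.18,4, 6, 7.56 ] 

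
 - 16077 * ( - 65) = 1045005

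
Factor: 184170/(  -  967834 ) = -13155/69131 = -  3^1*5^1*73^(  -  1)*877^1*947^( -1)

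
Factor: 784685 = 5^1*11^2*1297^1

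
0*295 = 0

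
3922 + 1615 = 5537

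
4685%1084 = 349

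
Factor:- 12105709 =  -7^1*11^1*157217^1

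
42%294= 42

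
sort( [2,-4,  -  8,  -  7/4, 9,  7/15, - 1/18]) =[-8, - 4, - 7/4, - 1/18, 7/15, 2, 9 ]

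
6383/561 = 11 + 212/561 = 11.38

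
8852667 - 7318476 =1534191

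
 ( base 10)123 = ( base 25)4N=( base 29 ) 47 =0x7B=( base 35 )3i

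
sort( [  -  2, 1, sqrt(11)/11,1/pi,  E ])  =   [ - 2, sqrt( 11)/11,1/pi, 1, E ] 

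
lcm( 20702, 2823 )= 62106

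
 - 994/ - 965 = 994/965 = 1.03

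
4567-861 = 3706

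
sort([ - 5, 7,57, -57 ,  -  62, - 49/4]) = [ - 62, - 57 , - 49/4, - 5, 7, 57 ]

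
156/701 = 156/701 = 0.22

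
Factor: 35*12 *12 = 2^4 * 3^2*5^1*7^1 = 5040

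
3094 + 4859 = 7953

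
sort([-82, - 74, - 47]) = [ - 82, - 74,  -  47]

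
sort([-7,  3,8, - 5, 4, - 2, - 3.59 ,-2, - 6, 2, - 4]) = [ - 7, - 6, - 5,- 4 , - 3.59, - 2,  -  2, 2 , 3,4, 8]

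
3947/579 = 6+473/579 = 6.82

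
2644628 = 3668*721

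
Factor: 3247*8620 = 27989140 = 2^2 * 5^1*17^1*191^1*431^1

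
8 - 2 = 6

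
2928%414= 30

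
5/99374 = 5/99374 = 0.00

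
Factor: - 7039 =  - 7039^1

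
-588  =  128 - 716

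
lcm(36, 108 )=108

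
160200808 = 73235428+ 86965380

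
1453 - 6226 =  - 4773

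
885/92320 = 177/18464 = 0.01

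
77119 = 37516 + 39603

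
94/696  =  47/348   =  0.14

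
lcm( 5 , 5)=5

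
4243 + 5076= 9319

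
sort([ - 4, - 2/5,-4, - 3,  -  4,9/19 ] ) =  [ - 4 , - 4, - 4, - 3 , - 2/5,9/19 ] 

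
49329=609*81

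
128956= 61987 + 66969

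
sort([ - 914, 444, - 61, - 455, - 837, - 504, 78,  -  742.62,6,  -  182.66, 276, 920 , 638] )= [ - 914, - 837,- 742.62, - 504,-455 , - 182.66, - 61,  6,78,276,444, 638, 920 ] 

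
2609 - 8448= -5839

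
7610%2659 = 2292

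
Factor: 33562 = 2^1* 97^1*173^1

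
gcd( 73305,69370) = 5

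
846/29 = 29+ 5/29 = 29.17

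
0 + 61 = 61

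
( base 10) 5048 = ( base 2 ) 1001110111000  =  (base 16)13b8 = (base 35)448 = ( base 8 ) 11670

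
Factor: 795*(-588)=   -  467460 = - 2^2*3^2*5^1*7^2* 53^1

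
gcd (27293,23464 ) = 7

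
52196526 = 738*70727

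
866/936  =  433/468 = 0.93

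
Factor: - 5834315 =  - 5^1*17^1*68639^1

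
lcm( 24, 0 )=0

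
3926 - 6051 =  - 2125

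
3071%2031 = 1040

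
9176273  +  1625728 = 10802001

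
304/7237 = 304/7237 =0.04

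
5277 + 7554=12831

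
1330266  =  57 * 23338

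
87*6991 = 608217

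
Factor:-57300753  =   - 3^1*37^1*516223^1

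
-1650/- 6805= 330/1361  =  0.24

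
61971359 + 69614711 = 131586070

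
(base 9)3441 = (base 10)2548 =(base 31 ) 2k6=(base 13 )1210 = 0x9F4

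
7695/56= 137 + 23/56= 137.41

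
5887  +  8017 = 13904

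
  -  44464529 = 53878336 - 98342865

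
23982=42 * 571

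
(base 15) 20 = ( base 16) 1e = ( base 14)22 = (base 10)30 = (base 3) 1010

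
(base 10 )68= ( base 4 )1010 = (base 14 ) 4C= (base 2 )1000100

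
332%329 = 3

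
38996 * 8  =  311968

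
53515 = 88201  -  34686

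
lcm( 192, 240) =960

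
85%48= 37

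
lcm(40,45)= 360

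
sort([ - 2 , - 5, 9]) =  [ - 5, - 2,9 ]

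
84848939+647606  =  85496545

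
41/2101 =41/2101 = 0.02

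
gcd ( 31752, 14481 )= 9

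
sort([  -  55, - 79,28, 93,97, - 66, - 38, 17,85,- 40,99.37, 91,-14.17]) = [ - 79,  -  66, - 55, - 40, - 38, - 14.17,17, 28,85 , 91, 93, 97,  99.37]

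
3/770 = 3/770 = 0.00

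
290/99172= 145/49586 = 0.00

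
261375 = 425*615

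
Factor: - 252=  - 2^2*3^2*7^1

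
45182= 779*58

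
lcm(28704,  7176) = 28704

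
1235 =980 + 255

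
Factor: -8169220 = -2^2 * 5^1*408461^1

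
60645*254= 15403830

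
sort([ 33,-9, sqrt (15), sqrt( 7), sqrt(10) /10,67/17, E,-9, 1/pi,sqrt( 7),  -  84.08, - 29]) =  [  -  84.08,- 29,  -  9, - 9, sqrt( 10) /10, 1/pi, sqrt(7),  sqrt( 7), E, sqrt ( 15), 67/17,33]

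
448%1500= 448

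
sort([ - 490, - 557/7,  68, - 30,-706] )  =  [ - 706, - 490, - 557/7, - 30, 68 ]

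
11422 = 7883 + 3539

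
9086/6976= 4543/3488 = 1.30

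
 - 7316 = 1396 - 8712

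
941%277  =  110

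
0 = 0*64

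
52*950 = 49400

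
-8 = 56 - 64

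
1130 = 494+636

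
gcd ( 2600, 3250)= 650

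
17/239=17/239 = 0.07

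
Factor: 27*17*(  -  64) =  -29376 = - 2^6*3^3 * 17^1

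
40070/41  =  977 + 13/41=   977.32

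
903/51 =301/17=17.71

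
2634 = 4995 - 2361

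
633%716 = 633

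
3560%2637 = 923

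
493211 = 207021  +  286190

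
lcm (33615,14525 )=1176525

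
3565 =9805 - 6240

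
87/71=1 + 16/71 = 1.23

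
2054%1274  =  780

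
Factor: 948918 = 2^1*3^1*89^1* 1777^1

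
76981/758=76981/758 = 101.56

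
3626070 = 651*5570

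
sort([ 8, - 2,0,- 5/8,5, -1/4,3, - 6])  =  [  -  6, - 2,-5/8,  -  1/4,0,  3,5,8 ] 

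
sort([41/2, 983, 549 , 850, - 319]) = [ - 319, 41/2, 549 , 850, 983 ] 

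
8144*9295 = 75698480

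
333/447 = 111/149 = 0.74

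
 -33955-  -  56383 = 22428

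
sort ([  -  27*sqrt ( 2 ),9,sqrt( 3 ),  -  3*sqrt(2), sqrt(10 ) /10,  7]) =[-27*sqrt(2), - 3*sqrt(2), sqrt( 10 ) /10,sqrt( 3 ),  7,  9 ] 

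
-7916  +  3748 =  - 4168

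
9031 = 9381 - 350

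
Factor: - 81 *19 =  - 3^4 *19^1 = - 1539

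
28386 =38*747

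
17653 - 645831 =- 628178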